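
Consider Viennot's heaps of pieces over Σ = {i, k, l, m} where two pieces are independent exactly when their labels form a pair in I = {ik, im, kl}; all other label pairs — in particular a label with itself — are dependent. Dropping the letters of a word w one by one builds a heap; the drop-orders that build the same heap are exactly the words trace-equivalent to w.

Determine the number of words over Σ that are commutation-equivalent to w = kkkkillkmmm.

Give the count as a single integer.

piece 0:k — minimal
piece 1:k rests on {0:k}
piece 2:k rests on {1:k}
piece 3:k rests on {2:k}
piece 4:i — minimal
piece 5:l rests on {4:i}
piece 6:l rests on {5:l}
piece 7:k rests on {3:k}
piece 8:m rests on {6:l, 7:k}
piece 9:m rests on {8:m}
piece 10:m rests on {9:m}
minimal pieces: {0:k, 4:i}
ways to finish when only these pieces remain (= sum over removing one remaining piece with nothing left below it):
  1 left: {10}→1
  2 left: {9,10}→1
  3 left: {8,9,10}→1
  4 left: {6,8,9,10}→1  {7,8,9,10}→1
  5 left: {3,7,8,9,10}→1  {5,6,8,9,10}→1  {6,7,8,9,10}→2
  6 left: {2,3,7,8,9,10}→1  {3,6,7,8,9,10}→3  {4,5,6,8,9,10}→1  {5,6,7,8,9,10}→3
  7 left: {1,2,3,7,8,9,10}→1  {2,3,6,7,8,9,10}→4  {3,5,6,7,8,9,10}→6  {4,5,6,7,8,9,10}→4
  8 left: {0,1,2,3,7,8,9,10}→1  {1,2,3,6,7,8,9,10}→5  {2,3,5,6,7,8,9,10}→10  {3,4,5,6,7,8,9,10}→10
  9 left: {0,1,2,3,6,7,8,9,10}→6  {1,2,3,5,6,7,8,9,10}→15  {2,3,4,5,6,7,8,9,10}→20
  placing 0:k first → 35 extensions
  placing 4:i first → 21 extensions
total linear extensions = 56

56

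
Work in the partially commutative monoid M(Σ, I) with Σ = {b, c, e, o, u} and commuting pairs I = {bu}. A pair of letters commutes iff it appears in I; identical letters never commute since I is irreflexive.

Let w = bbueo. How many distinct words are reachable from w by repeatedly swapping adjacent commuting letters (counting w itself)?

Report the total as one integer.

#0=b has no predecessor
#1=b depends on [0:b]
#2=u has no predecessor
#3=e depends on [1:b, 2:u]
#4=o depends on [3:e]
sources: [0:b, 2:u]
N(rest) = Σ N(rest − s) over sources s of rest; N(one piece) = 1:
  size 1 → [4]=1
  size 2 → [3,4]=1
  size 3 → [1,3,4]=1  [2,3,4]=1
  first=0(b) contributes 2
  first=2(u) contributes 1
|[w]| = 3

3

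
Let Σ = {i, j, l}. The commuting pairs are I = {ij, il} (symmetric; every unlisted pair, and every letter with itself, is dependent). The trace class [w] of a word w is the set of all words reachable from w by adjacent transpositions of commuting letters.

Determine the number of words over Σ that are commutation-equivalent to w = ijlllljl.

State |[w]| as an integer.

drop 0:i onto floor
drop 1:j onto floor
drop 2:l onto {1:j}
drop 3:l onto {2:l}
drop 4:l onto {3:l}
drop 5:l onto {4:l}
drop 6:j onto {5:l}
drop 7:l onto {6:j}
ground layer = {0:i, 1:j}
drop-orders for the pieces not yet dropped (sum over which currently-grounded one goes next):
  1 to go: {0} 1  {7} 1
  2 to go: {0,7} 2  {6,7} 1
  3 to go: {0,6,7} 3  {5,6,7} 1
  4 to go: {0,5,6,7} 4  {4,5,6,7} 1
  5 to go: {0,4,5,6,7} 5  {3,4,5,6,7} 1
  6 to go: {0,3,4,5,6,7} 6  {2,3,4,5,6,7} 1
  if 0:i drops first: 1 orders
  if 1:j drops first: 7 orders
heap linearizations: 8

8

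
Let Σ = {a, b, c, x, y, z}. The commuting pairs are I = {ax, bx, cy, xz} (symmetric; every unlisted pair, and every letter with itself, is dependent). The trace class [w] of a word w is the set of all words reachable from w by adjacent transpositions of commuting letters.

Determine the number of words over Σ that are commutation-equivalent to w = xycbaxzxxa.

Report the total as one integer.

70

#0=x has no predecessor
#1=y depends on [0:x]
#2=c depends on [0:x]
#3=b depends on [1:y, 2:c]
#4=a depends on [3:b]
#5=x depends on [1:y, 2:c]
#6=z depends on [4:a]
#7=x depends on [5:x]
#8=x depends on [7:x]
#9=a depends on [6:z]
sources: [0:x]
N(rest) = Σ N(rest − s) over sources s of rest; N(one piece) = 1:
  size 1 → [8]=1  [9]=1
  size 2 → [6,9]=1  [7,8]=1  [8,9]=2
  size 3 → [4,6,9]=1  [5,7,8]=1  [6,8,9]=3  [7,8,9]=3
  size 4 → [3,4,6,9]=1  [4,6,8,9]=4  [5,7,8,9]=4  [6,7,8,9]=6
  size 5 → [3,4,6,8,9]=5  [4,6,7,8,9]=10  [5,6,7,8,9]=10
  size 6 → [3,4,6,7,8,9]=15  [4,5,6,7,8,9]=20
  size 7 → [3,4,5,6,7,8,9]=35
  size 8 → [1,3,4,5,6,7,8,9]=35  [2,3,4,5,6,7,8,9]=35
  first=0(x) contributes 70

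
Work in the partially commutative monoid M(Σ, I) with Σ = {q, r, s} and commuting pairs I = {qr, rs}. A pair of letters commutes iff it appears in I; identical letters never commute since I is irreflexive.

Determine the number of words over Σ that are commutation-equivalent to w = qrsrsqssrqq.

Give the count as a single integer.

165

#0=q has no predecessor
#1=r has no predecessor
#2=s depends on [0:q]
#3=r depends on [1:r]
#4=s depends on [2:s]
#5=q depends on [4:s]
#6=s depends on [5:q]
#7=s depends on [6:s]
#8=r depends on [3:r]
#9=q depends on [7:s]
#10=q depends on [9:q]
sources: [0:q, 1:r]
N(rest) = Σ N(rest − s) over sources s of rest; N(one piece) = 1:
  size 1 → [8]=1  [10]=1
  size 2 → [3,8]=1  [8,10]=2  [9,10]=1
  size 3 → [1,3,8]=1  [3,8,10]=3  [7,9,10]=1  [8,9,10]=3
  size 4 → [1,3,8,10]=4  [3,8,9,10]=6  [6,7,9,10]=1  [7,8,9,10]=4
  size 5 → [1,3,8,9,10]=10  [3,7,8,9,10]=10  [5,6,7,9,10]=1  [6,7,8,9,10]=5
  size 6 → [1,3,7,8,9,10]=20  [3,6,7,8,9,10]=15  [4,5,6,7,9,10]=1  [5,6,7,8,9,10]=6
  size 7 → [1,3,6,7,8,9,10]=35  [2,4,5,6,7,9,10]=1  [3,5,6,7,8,9,10]=21  [4,5,6,7,8,9,10]=7
  size 8 → [0,2,4,5,6,7,9,10]=1  [1,3,5,6,7,8,9,10]=56  [2,4,5,6,7,8,9,10]=8  [3,4,5,6,7,8,9,10]=28
  size 9 → [0,2,4,5,6,7,8,9,10]=9  [1,3,4,5,6,7,8,9,10]=84  [2,3,4,5,6,7,8,9,10]=36
  first=0(q) contributes 120
  first=1(r) contributes 45
|[w]| = 165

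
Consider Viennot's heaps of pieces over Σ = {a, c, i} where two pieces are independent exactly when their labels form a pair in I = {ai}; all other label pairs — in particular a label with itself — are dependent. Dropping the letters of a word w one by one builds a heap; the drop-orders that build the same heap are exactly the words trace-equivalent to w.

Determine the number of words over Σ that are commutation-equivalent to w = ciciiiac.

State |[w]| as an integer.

piece 0:c — minimal
piece 1:i rests on {0:c}
piece 2:c rests on {1:i}
piece 3:i rests on {2:c}
piece 4:i rests on {3:i}
piece 5:i rests on {4:i}
piece 6:a rests on {2:c}
piece 7:c rests on {5:i, 6:a}
minimal pieces: {0:c}
ways to finish when only these pieces remain (= sum over removing one remaining piece with nothing left below it):
  1 left: {7}→1
  2 left: {5,7}→1  {6,7}→1
  3 left: {4,5,7}→1  {5,6,7}→2
  4 left: {3,4,5,7}→1  {4,5,6,7}→3
  5 left: {3,4,5,6,7}→4
  6 left: {2,3,4,5,6,7}→4
  placing 0:c first → 4 extensions

4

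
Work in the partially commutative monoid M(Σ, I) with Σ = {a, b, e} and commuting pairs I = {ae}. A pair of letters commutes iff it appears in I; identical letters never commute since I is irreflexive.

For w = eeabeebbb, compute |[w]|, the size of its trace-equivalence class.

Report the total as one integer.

3

drop 0:e onto floor
drop 1:e onto {0:e}
drop 2:a onto floor
drop 3:b onto {1:e, 2:a}
drop 4:e onto {3:b}
drop 5:e onto {4:e}
drop 6:b onto {5:e}
drop 7:b onto {6:b}
drop 8:b onto {7:b}
ground layer = {0:e, 2:a}
drop-orders for the pieces not yet dropped (sum over which currently-grounded one goes next):
  1 to go: {8} 1
  2 to go: {7,8} 1
  3 to go: {6,7,8} 1
  4 to go: {5,6,7,8} 1
  5 to go: {4,5,6,7,8} 1
  6 to go: {3,4,5,6,7,8} 1
  7 to go: {1,3,4,5,6,7,8} 1  {2,3,4,5,6,7,8} 1
  if 0:e drops first: 2 orders
  if 2:a drops first: 1 orders
heap linearizations: 3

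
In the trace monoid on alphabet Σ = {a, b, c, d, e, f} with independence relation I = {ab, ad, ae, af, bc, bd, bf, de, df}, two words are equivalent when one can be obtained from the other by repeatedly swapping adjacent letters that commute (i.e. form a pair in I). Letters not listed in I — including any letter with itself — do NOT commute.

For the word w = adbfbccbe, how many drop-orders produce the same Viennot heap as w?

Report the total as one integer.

336

drop 0:a onto floor
drop 1:d onto floor
drop 2:b onto floor
drop 3:f onto floor
drop 4:b onto {2:b}
drop 5:c onto {0:a, 1:d, 3:f}
drop 6:c onto {5:c}
drop 7:b onto {4:b}
drop 8:e onto {6:c, 7:b}
ground layer = {0:a, 1:d, 2:b, 3:f}
drop-orders for the pieces not yet dropped (sum over which currently-grounded one goes next):
  1 to go: {8} 1
  2 to go: {6,8} 1  {7,8} 1
  3 to go: {4,7,8} 1  {5,6,8} 1  {6,7,8} 2
  4 to go: {0,5,6,8} 1  {1,5,6,8} 1  {2,4,7,8} 1  {3,5,6,8} 1  {4,6,7,8} 3  {5,6,7,8} 3
  5 to go: {0,1,5,6,8} 2  {0,3,5,6,8} 2  {0,5,6,7,8} 4  {1,3,5,6,8} 2  {1,5,6,7,8} 4  {2,4,6,7,8} 4  {3,5,6,7,8} 4  {4,5,6,7,8} 6
  6 to go: {0,1,3,5,6,8} 6  {0,1,5,6,7,8} 10  {0,3,5,6,7,8} 10  {0,4,5,6,7,8} 10  {1,3,5,6,7,8} 10  {1,4,5,6,7,8} 10  {2,4,5,6,7,8} 10  {3,4,5,6,7,8} 10
  7 to go: {0,1,3,5,6,7,8} 36  {0,1,4,5,6,7,8} 30  {0,2,4,5,6,7,8} 20  {0,3,4,5,6,7,8} 30  {1,2,4,5,6,7,8} 20  {1,3,4,5,6,7,8} 30  {2,3,4,5,6,7,8} 20
  if 0:a drops first: 70 orders
  if 1:d drops first: 70 orders
  if 2:b drops first: 126 orders
  if 3:f drops first: 70 orders
heap linearizations: 336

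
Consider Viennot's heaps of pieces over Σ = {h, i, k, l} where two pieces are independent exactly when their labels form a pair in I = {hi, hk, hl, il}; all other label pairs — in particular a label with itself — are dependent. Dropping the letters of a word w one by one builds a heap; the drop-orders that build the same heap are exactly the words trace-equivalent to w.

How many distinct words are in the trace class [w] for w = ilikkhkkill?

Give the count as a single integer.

piece 0:i — minimal
piece 1:l — minimal
piece 2:i rests on {0:i}
piece 3:k rests on {1:l, 2:i}
piece 4:k rests on {3:k}
piece 5:h — minimal
piece 6:k rests on {4:k}
piece 7:k rests on {6:k}
piece 8:i rests on {7:k}
piece 9:l rests on {7:k}
piece 10:l rests on {9:l}
minimal pieces: {0:i, 1:l, 5:h}
ways to finish when only these pieces remain (= sum over removing one remaining piece with nothing left below it):
  1 left: {5}→1  {8}→1  {10}→1
  2 left: {5,8}→2  {5,10}→2  {8,10}→2  {9,10}→1
  3 left: {5,8,10}→6  {5,9,10}→3  {8,9,10}→3
  4 left: {5,8,9,10}→12  {7,8,9,10}→3
  5 left: {5,7,8,9,10}→15  {6,7,8,9,10}→3
  6 left: {4,6,7,8,9,10}→3  {5,6,7,8,9,10}→18
  7 left: {3,4,6,7,8,9,10}→3  {4,5,6,7,8,9,10}→21
  8 left: {1,3,4,6,7,8,9,10}→3  {2,3,4,6,7,8,9,10}→3  {3,4,5,6,7,8,9,10}→24
  9 left: {0,2,3,4,6,7,8,9,10}→3  {1,2,3,4,6,7,8,9,10}→6  {1,3,4,5,6,7,8,9,10}→27  {2,3,4,5,6,7,8,9,10}→27
  placing 0:i first → 60 extensions
  placing 1:l first → 30 extensions
  placing 5:h first → 9 extensions
total linear extensions = 99

99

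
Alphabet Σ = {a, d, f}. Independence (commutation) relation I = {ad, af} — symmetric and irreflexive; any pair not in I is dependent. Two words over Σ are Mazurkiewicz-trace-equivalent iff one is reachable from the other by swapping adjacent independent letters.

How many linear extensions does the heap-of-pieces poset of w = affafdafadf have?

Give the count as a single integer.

piece 0:a — minimal
piece 1:f — minimal
piece 2:f rests on {1:f}
piece 3:a rests on {0:a}
piece 4:f rests on {2:f}
piece 5:d rests on {4:f}
piece 6:a rests on {3:a}
piece 7:f rests on {5:d}
piece 8:a rests on {6:a}
piece 9:d rests on {7:f}
piece 10:f rests on {9:d}
minimal pieces: {0:a, 1:f}
ways to finish when only these pieces remain (= sum over removing one remaining piece with nothing left below it):
  1 left: {8}→1  {10}→1
  2 left: {6,8}→1  {8,10}→2  {9,10}→1
  3 left: {3,6,8}→1  {6,8,10}→3  {7,9,10}→1  {8,9,10}→3
  4 left: {0,3,6,8}→1  {3,6,8,10}→4  {5,7,9,10}→1  {6,8,9,10}→6  {7,8,9,10}→4
  5 left: {0,3,6,8,10}→5  {3,6,8,9,10}→10  {4,5,7,9,10}→1  {5,7,8,9,10}→5  {6,7,8,9,10}→10
  6 left: {0,3,6,8,9,10}→15  {2,4,5,7,9,10}→1  {3,6,7,8,9,10}→20  {4,5,7,8,9,10}→6  {5,6,7,8,9,10}→15
  7 left: {0,3,6,7,8,9,10}→35  {1,2,4,5,7,9,10}→1  {2,4,5,7,8,9,10}→7  {3,5,6,7,8,9,10}→35  {4,5,6,7,8,9,10}→21
  8 left: {0,3,5,6,7,8,9,10}→70  {1,2,4,5,7,8,9,10}→8  {2,4,5,6,7,8,9,10}→28  {3,4,5,6,7,8,9,10}→56
  9 left: {0,3,4,5,6,7,8,9,10}→126  {1,2,4,5,6,7,8,9,10}→36  {2,3,4,5,6,7,8,9,10}→84
  placing 0:a first → 120 extensions
  placing 1:f first → 210 extensions
total linear extensions = 330

330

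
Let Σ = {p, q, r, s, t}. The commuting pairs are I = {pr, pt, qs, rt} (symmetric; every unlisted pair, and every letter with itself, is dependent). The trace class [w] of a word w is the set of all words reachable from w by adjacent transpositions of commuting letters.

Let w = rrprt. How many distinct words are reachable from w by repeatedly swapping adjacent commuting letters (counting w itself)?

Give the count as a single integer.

0(r) covers ∅
1(r) covers 0:r
2(p) covers ∅
3(r) covers 1:r
4(t) covers ∅
floor of heap: 0:r, 2:p, 4:t
completions by unplaced set U, small U first (add the entries for U minus each lowest piece of U):
  |U|=1: {2}:1  {3}:1  {4}:1
  |U|=2: {1,3}:1  {2,3}:2  {2,4}:2  {3,4}:2
  |U|=3: {0,1,3}:1  {1,2,3}:3  {1,3,4}:3  {2,3,4}:6
  start at 0(r): 12
  start at 2(p): 4
  start at 4(t): 4
sum over floor = 20

20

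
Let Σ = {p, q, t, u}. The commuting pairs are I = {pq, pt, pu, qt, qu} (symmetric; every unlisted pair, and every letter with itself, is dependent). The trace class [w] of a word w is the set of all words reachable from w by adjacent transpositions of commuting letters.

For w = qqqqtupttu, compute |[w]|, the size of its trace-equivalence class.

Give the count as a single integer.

1260

drop 0:q onto floor
drop 1:q onto {0:q}
drop 2:q onto {1:q}
drop 3:q onto {2:q}
drop 4:t onto floor
drop 5:u onto {4:t}
drop 6:p onto floor
drop 7:t onto {5:u}
drop 8:t onto {7:t}
drop 9:u onto {8:t}
ground layer = {0:q, 4:t, 6:p}
drop-orders for the pieces not yet dropped (sum over which currently-grounded one goes next):
  1 to go: {3} 1  {6} 1  {9} 1
  2 to go: {2,3} 1  {3,6} 2  {3,9} 2  {6,9} 2  {8,9} 1
  3 to go: {1,2,3} 1  {2,3,6} 3  {2,3,9} 3  {3,6,9} 6  {3,8,9} 3  {6,8,9} 3  {7,8,9} 1
  4 to go: {0,1,2,3} 1  {1,2,3,6} 4  {1,2,3,9} 4  {2,3,6,9} 12  {2,3,8,9} 6  {3,6,8,9} 12  {3,7,8,9} 4  {5,7,8,9} 1  {6,7,8,9} 4
  5 to go: {0,1,2,3,6} 5  {0,1,2,3,9} 5  {1,2,3,6,9} 20  {1,2,3,8,9} 10  {2,3,6,8,9} 30  {2,3,7,8,9} 10  {3,5,7,8,9} 5  {3,6,7,8,9} 20  {4,5,7,8,9} 1  {5,6,7,8,9} 5
  6 to go: {0,1,2,3,6,9} 30  {0,1,2,3,8,9} 15  {1,2,3,6,8,9} 60  {1,2,3,7,8,9} 20  {2,3,5,7,8,9} 15  {2,3,6,7,8,9} 60  {3,4,5,7,8,9} 6  {3,5,6,7,8,9} 30  {4,5,6,7,8,9} 6
  7 to go: {0,1,2,3,6,8,9} 105  {0,1,2,3,7,8,9} 35  {1,2,3,5,7,8,9} 35  {1,2,3,6,7,8,9} 140  {2,3,4,5,7,8,9} 21  {2,3,5,6,7,8,9} 105  {3,4,5,6,7,8,9} 42
  8 to go: {0,1,2,3,5,7,8,9} 70  {0,1,2,3,6,7,8,9} 280  {1,2,3,4,5,7,8,9} 56  {1,2,3,5,6,7,8,9} 280  {2,3,4,5,6,7,8,9} 168
  if 0:q drops first: 504 orders
  if 4:t drops first: 630 orders
  if 6:p drops first: 126 orders
heap linearizations: 1260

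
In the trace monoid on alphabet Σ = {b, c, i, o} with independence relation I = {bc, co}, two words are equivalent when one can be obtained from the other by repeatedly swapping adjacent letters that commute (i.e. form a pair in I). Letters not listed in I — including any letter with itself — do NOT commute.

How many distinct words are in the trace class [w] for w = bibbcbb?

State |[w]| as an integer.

piece 0:b — minimal
piece 1:i rests on {0:b}
piece 2:b rests on {1:i}
piece 3:b rests on {2:b}
piece 4:c rests on {1:i}
piece 5:b rests on {3:b}
piece 6:b rests on {5:b}
minimal pieces: {0:b}
ways to finish when only these pieces remain (= sum over removing one remaining piece with nothing left below it):
  1 left: {4}→1  {6}→1
  2 left: {4,6}→2  {5,6}→1
  3 left: {3,5,6}→1  {4,5,6}→3
  4 left: {2,3,5,6}→1  {3,4,5,6}→4
  5 left: {2,3,4,5,6}→5
  placing 0:b first → 5 extensions

5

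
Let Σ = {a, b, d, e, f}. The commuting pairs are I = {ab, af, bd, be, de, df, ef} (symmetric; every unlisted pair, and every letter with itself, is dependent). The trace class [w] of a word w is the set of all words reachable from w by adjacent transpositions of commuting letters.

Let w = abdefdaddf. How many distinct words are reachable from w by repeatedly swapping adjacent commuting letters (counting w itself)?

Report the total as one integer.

drop 0:a onto floor
drop 1:b onto floor
drop 2:d onto {0:a}
drop 3:e onto {0:a}
drop 4:f onto {1:b}
drop 5:d onto {2:d}
drop 6:a onto {3:e, 5:d}
drop 7:d onto {6:a}
drop 8:d onto {7:d}
drop 9:f onto {4:f}
ground layer = {0:a, 1:b}
drop-orders for the pieces not yet dropped (sum over which currently-grounded one goes next):
  1 to go: {8} 1  {9} 1
  2 to go: {4,9} 1  {7,8} 1  {8,9} 2
  3 to go: {1,4,9} 1  {4,8,9} 3  {6,7,8} 1  {7,8,9} 3
  4 to go: {1,4,8,9} 4  {3,6,7,8} 1  {4,7,8,9} 6  {5,6,7,8} 1  {6,7,8,9} 4
  5 to go: {1,4,7,8,9} 10  {2,5,6,7,8} 1  {3,5,6,7,8} 2  {3,6,7,8,9} 5  {4,6,7,8,9} 10  {5,6,7,8,9} 5
  6 to go: {1,4,6,7,8,9} 20  {2,3,5,6,7,8} 3  {2,5,6,7,8,9} 6  {3,4,6,7,8,9} 15  {3,5,6,7,8,9} 12  {4,5,6,7,8,9} 15
  7 to go: {0,2,3,5,6,7,8} 3  {1,3,4,6,7,8,9} 35  {1,4,5,6,7,8,9} 35  {2,3,5,6,7,8,9} 21  {2,4,5,6,7,8,9} 21  {3,4,5,6,7,8,9} 42
  8 to go: {0,2,3,5,6,7,8,9} 24  {1,2,4,5,6,7,8,9} 56  {1,3,4,5,6,7,8,9} 112  {2,3,4,5,6,7,8,9} 84
  if 0:a drops first: 252 orders
  if 1:b drops first: 108 orders
heap linearizations: 360

360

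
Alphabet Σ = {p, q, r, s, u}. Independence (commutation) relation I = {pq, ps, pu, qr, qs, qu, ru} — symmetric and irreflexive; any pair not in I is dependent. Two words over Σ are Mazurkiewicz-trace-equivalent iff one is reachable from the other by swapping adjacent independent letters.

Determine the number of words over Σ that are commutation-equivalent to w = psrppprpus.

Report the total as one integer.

28

drop 0:p onto floor
drop 1:s onto floor
drop 2:r onto {0:p, 1:s}
drop 3:p onto {2:r}
drop 4:p onto {3:p}
drop 5:p onto {4:p}
drop 6:r onto {5:p}
drop 7:p onto {6:r}
drop 8:u onto {1:s}
drop 9:s onto {6:r, 8:u}
ground layer = {0:p, 1:s}
drop-orders for the pieces not yet dropped (sum over which currently-grounded one goes next):
  1 to go: {7} 1  {9} 1
  2 to go: {7,9} 2  {8,9} 1
  3 to go: {6,7,9} 2  {7,8,9} 3
  4 to go: {5,6,7,9} 2  {6,7,8,9} 5
  5 to go: {4,5,6,7,9} 2  {5,6,7,8,9} 7
  6 to go: {3,4,5,6,7,9} 2  {4,5,6,7,8,9} 9
  7 to go: {2,3,4,5,6,7,9} 2  {3,4,5,6,7,8,9} 11
  8 to go: {0,2,3,4,5,6,7,9} 2  {2,3,4,5,6,7,8,9} 13
  if 0:p drops first: 13 orders
  if 1:s drops first: 15 orders
heap linearizations: 28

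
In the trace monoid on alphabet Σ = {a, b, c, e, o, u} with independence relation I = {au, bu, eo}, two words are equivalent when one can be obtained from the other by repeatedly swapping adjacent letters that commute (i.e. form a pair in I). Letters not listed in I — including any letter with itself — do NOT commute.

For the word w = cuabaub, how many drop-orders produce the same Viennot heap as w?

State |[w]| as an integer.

piece 0:c — minimal
piece 1:u rests on {0:c}
piece 2:a rests on {0:c}
piece 3:b rests on {2:a}
piece 4:a rests on {3:b}
piece 5:u rests on {1:u}
piece 6:b rests on {4:a}
minimal pieces: {0:c}
ways to finish when only these pieces remain (= sum over removing one remaining piece with nothing left below it):
  1 left: {5}→1  {6}→1
  2 left: {1,5}→1  {4,6}→1  {5,6}→2
  3 left: {1,5,6}→3  {3,4,6}→1  {4,5,6}→3
  4 left: {1,4,5,6}→6  {2,3,4,6}→1  {3,4,5,6}→4
  5 left: {1,3,4,5,6}→10  {2,3,4,5,6}→5
  placing 0:c first → 15 extensions

15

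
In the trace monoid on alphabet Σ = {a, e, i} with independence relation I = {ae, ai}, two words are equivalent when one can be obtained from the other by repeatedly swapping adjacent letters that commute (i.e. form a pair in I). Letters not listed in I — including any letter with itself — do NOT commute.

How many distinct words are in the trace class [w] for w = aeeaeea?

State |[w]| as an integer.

#0=a has no predecessor
#1=e has no predecessor
#2=e depends on [1:e]
#3=a depends on [0:a]
#4=e depends on [2:e]
#5=e depends on [4:e]
#6=a depends on [3:a]
sources: [0:a, 1:e]
N(rest) = Σ N(rest − s) over sources s of rest; N(one piece) = 1:
  size 1 → [5]=1  [6]=1
  size 2 → [3,6]=1  [4,5]=1  [5,6]=2
  size 3 → [0,3,6]=1  [2,4,5]=1  [3,5,6]=3  [4,5,6]=3
  size 4 → [0,3,5,6]=4  [1,2,4,5]=1  [2,4,5,6]=4  [3,4,5,6]=6
  size 5 → [0,3,4,5,6]=10  [1,2,4,5,6]=5  [2,3,4,5,6]=10
  first=0(a) contributes 15
  first=1(e) contributes 20
|[w]| = 35

35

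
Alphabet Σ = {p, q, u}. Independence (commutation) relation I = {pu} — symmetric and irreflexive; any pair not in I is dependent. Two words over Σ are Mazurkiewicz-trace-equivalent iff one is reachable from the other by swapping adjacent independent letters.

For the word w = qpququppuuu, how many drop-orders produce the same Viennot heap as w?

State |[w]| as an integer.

#0=q has no predecessor
#1=p depends on [0:q]
#2=q depends on [1:p]
#3=u depends on [2:q]
#4=q depends on [3:u]
#5=u depends on [4:q]
#6=p depends on [4:q]
#7=p depends on [6:p]
#8=u depends on [5:u]
#9=u depends on [8:u]
#10=u depends on [9:u]
sources: [0:q]
N(rest) = Σ N(rest − s) over sources s of rest; N(one piece) = 1:
  size 1 → [7]=1  [10]=1
  size 2 → [6,7]=1  [7,10]=2  [9,10]=1
  size 3 → [6,7,10]=3  [7,9,10]=3  [8,9,10]=1
  size 4 → [5,8,9,10]=1  [6,7,9,10]=6  [7,8,9,10]=4
  size 5 → [5,7,8,9,10]=5  [6,7,8,9,10]=10
  size 6 → [5,6,7,8,9,10]=15
  size 7 → [4,5,6,7,8,9,10]=15
  size 8 → [3,4,5,6,7,8,9,10]=15
  size 9 → [2,3,4,5,6,7,8,9,10]=15
  first=0(q) contributes 15

15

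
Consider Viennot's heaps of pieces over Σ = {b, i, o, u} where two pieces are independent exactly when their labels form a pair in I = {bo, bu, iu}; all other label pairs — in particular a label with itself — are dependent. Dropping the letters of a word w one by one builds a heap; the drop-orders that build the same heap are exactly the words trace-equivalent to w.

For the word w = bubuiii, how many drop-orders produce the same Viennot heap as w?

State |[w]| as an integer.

#0=b has no predecessor
#1=u has no predecessor
#2=b depends on [0:b]
#3=u depends on [1:u]
#4=i depends on [2:b]
#5=i depends on [4:i]
#6=i depends on [5:i]
sources: [0:b, 1:u]
N(rest) = Σ N(rest − s) over sources s of rest; N(one piece) = 1:
  size 1 → [3]=1  [6]=1
  size 2 → [1,3]=1  [3,6]=2  [5,6]=1
  size 3 → [1,3,6]=3  [3,5,6]=3  [4,5,6]=1
  size 4 → [1,3,5,6]=6  [2,4,5,6]=1  [3,4,5,6]=4
  size 5 → [0,2,4,5,6]=1  [1,3,4,5,6]=10  [2,3,4,5,6]=5
  first=0(b) contributes 15
  first=1(u) contributes 6
|[w]| = 21

21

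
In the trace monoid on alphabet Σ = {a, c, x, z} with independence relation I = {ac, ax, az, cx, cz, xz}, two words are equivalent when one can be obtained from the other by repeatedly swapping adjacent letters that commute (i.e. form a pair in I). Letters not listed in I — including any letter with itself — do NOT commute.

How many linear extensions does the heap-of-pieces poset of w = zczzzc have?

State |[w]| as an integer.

#0=z has no predecessor
#1=c has no predecessor
#2=z depends on [0:z]
#3=z depends on [2:z]
#4=z depends on [3:z]
#5=c depends on [1:c]
sources: [0:z, 1:c]
N(rest) = Σ N(rest − s) over sources s of rest; N(one piece) = 1:
  size 1 → [4]=1  [5]=1
  size 2 → [1,5]=1  [3,4]=1  [4,5]=2
  size 3 → [1,4,5]=3  [2,3,4]=1  [3,4,5]=3
  size 4 → [0,2,3,4]=1  [1,3,4,5]=6  [2,3,4,5]=4
  first=0(z) contributes 10
  first=1(c) contributes 5
|[w]| = 15

15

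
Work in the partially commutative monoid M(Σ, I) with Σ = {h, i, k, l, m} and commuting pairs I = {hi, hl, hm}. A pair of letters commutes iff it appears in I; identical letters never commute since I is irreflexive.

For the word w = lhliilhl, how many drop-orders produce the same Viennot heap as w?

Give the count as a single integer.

#0=l has no predecessor
#1=h has no predecessor
#2=l depends on [0:l]
#3=i depends on [2:l]
#4=i depends on [3:i]
#5=l depends on [4:i]
#6=h depends on [1:h]
#7=l depends on [5:l]
sources: [0:l, 1:h]
N(rest) = Σ N(rest − s) over sources s of rest; N(one piece) = 1:
  size 1 → [6]=1  [7]=1
  size 2 → [1,6]=1  [5,7]=1  [6,7]=2
  size 3 → [1,6,7]=3  [4,5,7]=1  [5,6,7]=3
  size 4 → [1,5,6,7]=6  [3,4,5,7]=1  [4,5,6,7]=4
  size 5 → [1,4,5,6,7]=10  [2,3,4,5,7]=1  [3,4,5,6,7]=5
  size 6 → [0,2,3,4,5,7]=1  [1,3,4,5,6,7]=15  [2,3,4,5,6,7]=6
  first=0(l) contributes 21
  first=1(h) contributes 7
|[w]| = 28

28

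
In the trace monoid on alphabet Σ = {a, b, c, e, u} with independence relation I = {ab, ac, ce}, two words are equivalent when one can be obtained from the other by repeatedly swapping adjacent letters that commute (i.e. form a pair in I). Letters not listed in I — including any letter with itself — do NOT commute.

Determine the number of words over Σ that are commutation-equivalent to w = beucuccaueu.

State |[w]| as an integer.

3

#0=b has no predecessor
#1=e depends on [0:b]
#2=u depends on [1:e]
#3=c depends on [2:u]
#4=u depends on [3:c]
#5=c depends on [4:u]
#6=c depends on [5:c]
#7=a depends on [4:u]
#8=u depends on [6:c, 7:a]
#9=e depends on [8:u]
#10=u depends on [9:e]
sources: [0:b]
N(rest) = Σ N(rest − s) over sources s of rest; N(one piece) = 1:
  size 1 → [10]=1
  size 2 → [9,10]=1
  size 3 → [8,9,10]=1
  size 4 → [6,8,9,10]=1  [7,8,9,10]=1
  size 5 → [5,6,8,9,10]=1  [6,7,8,9,10]=2
  size 6 → [5,6,7,8,9,10]=3
  size 7 → [4,5,6,7,8,9,10]=3
  size 8 → [3,4,5,6,7,8,9,10]=3
  size 9 → [2,3,4,5,6,7,8,9,10]=3
  first=0(b) contributes 3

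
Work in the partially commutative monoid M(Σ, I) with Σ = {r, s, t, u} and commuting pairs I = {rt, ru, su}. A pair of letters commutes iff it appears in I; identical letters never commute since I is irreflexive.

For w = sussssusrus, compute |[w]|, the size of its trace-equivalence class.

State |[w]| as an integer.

165

0(s) covers ∅
1(u) covers ∅
2(s) covers 0:s
3(s) covers 2:s
4(s) covers 3:s
5(s) covers 4:s
6(u) covers 1:u
7(s) covers 5:s
8(r) covers 7:s
9(u) covers 6:u
10(s) covers 8:r
floor of heap: 0:s, 1:u
completions by unplaced set U, small U first (add the entries for U minus each lowest piece of U):
  |U|=1: {9}:1  {10}:1
  |U|=2: {6,9}:1  {8,10}:1  {9,10}:2
  |U|=3: {1,6,9}:1  {6,9,10}:3  {7,8,10}:1  {8,9,10}:3
  |U|=4: {1,6,9,10}:4  {5,7,8,10}:1  {6,8,9,10}:6  {7,8,9,10}:4
  |U|=5: {1,6,8,9,10}:10  {4,5,7,8,10}:1  {5,7,8,9,10}:5  {6,7,8,9,10}:10
  |U|=6: {1,6,7,8,9,10}:20  {3,4,5,7,8,10}:1  {4,5,7,8,9,10}:6  {5,6,7,8,9,10}:15
  |U|=7: {1,5,6,7,8,9,10}:35  {2,3,4,5,7,8,10}:1  {3,4,5,7,8,9,10}:7  {4,5,6,7,8,9,10}:21
  |U|=8: {0,2,3,4,5,7,8,10}:1  {1,4,5,6,7,8,9,10}:56  {2,3,4,5,7,8,9,10}:8  {3,4,5,6,7,8,9,10}:28
  |U|=9: {0,2,3,4,5,7,8,9,10}:9  {1,3,4,5,6,7,8,9,10}:84  {2,3,4,5,6,7,8,9,10}:36
  start at 0(s): 120
  start at 1(u): 45
sum over floor = 165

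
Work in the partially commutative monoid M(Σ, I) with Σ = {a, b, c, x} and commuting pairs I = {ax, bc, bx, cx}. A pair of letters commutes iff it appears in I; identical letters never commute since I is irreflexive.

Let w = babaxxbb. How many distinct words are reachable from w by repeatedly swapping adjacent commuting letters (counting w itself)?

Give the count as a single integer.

#0=b has no predecessor
#1=a depends on [0:b]
#2=b depends on [1:a]
#3=a depends on [2:b]
#4=x has no predecessor
#5=x depends on [4:x]
#6=b depends on [3:a]
#7=b depends on [6:b]
sources: [0:b, 4:x]
N(rest) = Σ N(rest − s) over sources s of rest; N(one piece) = 1:
  size 1 → [5]=1  [7]=1
  size 2 → [4,5]=1  [5,7]=2  [6,7]=1
  size 3 → [3,6,7]=1  [4,5,7]=3  [5,6,7]=3
  size 4 → [2,3,6,7]=1  [3,5,6,7]=4  [4,5,6,7]=6
  size 5 → [1,2,3,6,7]=1  [2,3,5,6,7]=5  [3,4,5,6,7]=10
  size 6 → [0,1,2,3,6,7]=1  [1,2,3,5,6,7]=6  [2,3,4,5,6,7]=15
  first=0(b) contributes 21
  first=4(x) contributes 7
|[w]| = 28

28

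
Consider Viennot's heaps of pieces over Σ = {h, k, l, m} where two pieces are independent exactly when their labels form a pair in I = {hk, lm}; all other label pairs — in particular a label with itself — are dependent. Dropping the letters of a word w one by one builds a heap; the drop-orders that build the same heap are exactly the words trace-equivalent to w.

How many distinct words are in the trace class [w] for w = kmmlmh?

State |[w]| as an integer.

4

piece 0:k — minimal
piece 1:m rests on {0:k}
piece 2:m rests on {1:m}
piece 3:l rests on {0:k}
piece 4:m rests on {2:m}
piece 5:h rests on {3:l, 4:m}
minimal pieces: {0:k}
ways to finish when only these pieces remain (= sum over removing one remaining piece with nothing left below it):
  1 left: {5}→1
  2 left: {3,5}→1  {4,5}→1
  3 left: {2,4,5}→1  {3,4,5}→2
  4 left: {1,2,4,5}→1  {2,3,4,5}→3
  placing 0:k first → 4 extensions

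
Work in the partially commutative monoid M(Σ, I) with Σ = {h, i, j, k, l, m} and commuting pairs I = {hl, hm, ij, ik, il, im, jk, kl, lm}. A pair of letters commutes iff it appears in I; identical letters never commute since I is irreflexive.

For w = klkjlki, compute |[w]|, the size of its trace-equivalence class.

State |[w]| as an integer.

0(k) covers ∅
1(l) covers ∅
2(k) covers 0:k
3(j) covers 1:l
4(l) covers 3:j
5(k) covers 2:k
6(i) covers ∅
floor of heap: 0:k, 1:l, 6:i
completions by unplaced set U, small U first (add the entries for U minus each lowest piece of U):
  |U|=1: {4}:1  {5}:1  {6}:1
  |U|=2: {2,5}:1  {3,4}:1  {4,5}:2  {4,6}:2  {5,6}:2
  |U|=3: {0,2,5}:1  {1,3,4}:1  {2,4,5}:3  {2,5,6}:3  {3,4,5}:3  {3,4,6}:3  {4,5,6}:6
  |U|=4: {0,2,4,5}:4  {0,2,5,6}:4  {1,3,4,5}:4  {1,3,4,6}:4  {2,3,4,5}:6  {2,4,5,6}:12  {3,4,5,6}:12
  |U|=5: {0,2,3,4,5}:10  {0,2,4,5,6}:20  {1,2,3,4,5}:10  {1,3,4,5,6}:20  {2,3,4,5,6}:30
  start at 0(k): 60
  start at 1(l): 60
  start at 6(i): 20
sum over floor = 140

140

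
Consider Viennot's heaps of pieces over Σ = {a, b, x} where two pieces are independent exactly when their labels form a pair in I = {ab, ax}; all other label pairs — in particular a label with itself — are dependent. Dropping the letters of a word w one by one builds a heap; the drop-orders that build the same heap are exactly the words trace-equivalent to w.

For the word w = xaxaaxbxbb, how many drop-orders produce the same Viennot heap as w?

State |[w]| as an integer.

0(x) covers ∅
1(a) covers ∅
2(x) covers 0:x
3(a) covers 1:a
4(a) covers 3:a
5(x) covers 2:x
6(b) covers 5:x
7(x) covers 6:b
8(b) covers 7:x
9(b) covers 8:b
floor of heap: 0:x, 1:a
completions by unplaced set U, small U first (add the entries for U minus each lowest piece of U):
  |U|=1: {4}:1  {9}:1
  |U|=2: {3,4}:1  {4,9}:2  {8,9}:1
  |U|=3: {1,3,4}:1  {3,4,9}:3  {4,8,9}:3  {7,8,9}:1
  |U|=4: {1,3,4,9}:4  {3,4,8,9}:6  {4,7,8,9}:4  {6,7,8,9}:1
  |U|=5: {1,3,4,8,9}:10  {3,4,7,8,9}:10  {4,6,7,8,9}:5  {5,6,7,8,9}:1
  |U|=6: {1,3,4,7,8,9}:20  {2,5,6,7,8,9}:1  {3,4,6,7,8,9}:15  {4,5,6,7,8,9}:6
  |U|=7: {0,2,5,6,7,8,9}:1  {1,3,4,6,7,8,9}:35  {2,4,5,6,7,8,9}:7  {3,4,5,6,7,8,9}:21
  |U|=8: {0,2,4,5,6,7,8,9}:8  {1,3,4,5,6,7,8,9}:56  {2,3,4,5,6,7,8,9}:28
  start at 0(x): 84
  start at 1(a): 36
sum over floor = 120

120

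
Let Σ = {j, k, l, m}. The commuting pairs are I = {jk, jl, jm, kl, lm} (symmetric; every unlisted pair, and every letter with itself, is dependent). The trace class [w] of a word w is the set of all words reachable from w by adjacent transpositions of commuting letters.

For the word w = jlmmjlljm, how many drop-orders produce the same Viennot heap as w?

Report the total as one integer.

drop 0:j onto floor
drop 1:l onto floor
drop 2:m onto floor
drop 3:m onto {2:m}
drop 4:j onto {0:j}
drop 5:l onto {1:l}
drop 6:l onto {5:l}
drop 7:j onto {4:j}
drop 8:m onto {3:m}
ground layer = {0:j, 1:l, 2:m}
drop-orders for the pieces not yet dropped (sum over which currently-grounded one goes next):
  1 to go: {6} 1  {7} 1  {8} 1
  2 to go: {3,8} 1  {4,7} 1  {5,6} 1  {6,7} 2  {6,8} 2  {7,8} 2
  3 to go: {0,4,7} 1  {1,5,6} 1  {2,3,8} 1  {3,6,8} 3  {3,7,8} 3  {4,6,7} 3  {4,7,8} 3  {5,6,7} 3  {5,6,8} 3  {6,7,8} 6
  4 to go: {0,4,6,7} 4  {0,4,7,8} 4  {1,5,6,7} 4  {1,5,6,8} 4  {2,3,6,8} 4  {2,3,7,8} 4  {3,4,7,8} 6  {3,5,6,8} 6  {3,6,7,8} 12  {4,5,6,7} 6  {4,6,7,8} 12  {5,6,7,8} 12
  5 to go: {0,3,4,7,8} 10  {0,4,5,6,7} 10  {0,4,6,7,8} 20  {1,3,5,6,8} 10  {1,4,5,6,7} 10  {1,5,6,7,8} 20  {2,3,4,7,8} 10  {2,3,5,6,8} 10  {2,3,6,7,8} 20  {3,4,6,7,8} 30  {3,5,6,7,8} 30  {4,5,6,7,8} 30
  6 to go: {0,1,4,5,6,7} 20  {0,2,3,4,7,8} 20  {0,3,4,6,7,8} 60  {0,4,5,6,7,8} 60  {1,2,3,5,6,8} 20  {1,3,5,6,7,8} 60  {1,4,5,6,7,8} 60  {2,3,4,6,7,8} 60  {2,3,5,6,7,8} 60  {3,4,5,6,7,8} 90
  7 to go: {0,1,4,5,6,7,8} 140  {0,2,3,4,6,7,8} 140  {0,3,4,5,6,7,8} 210  {1,2,3,5,6,7,8} 140  {1,3,4,5,6,7,8} 210  {2,3,4,5,6,7,8} 210
  if 0:j drops first: 560 orders
  if 1:l drops first: 560 orders
  if 2:m drops first: 560 orders
heap linearizations: 1680

1680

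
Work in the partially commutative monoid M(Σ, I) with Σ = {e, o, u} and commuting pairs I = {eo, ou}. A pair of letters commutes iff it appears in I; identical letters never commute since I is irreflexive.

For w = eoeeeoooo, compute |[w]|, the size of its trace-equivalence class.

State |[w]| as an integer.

#0=e has no predecessor
#1=o has no predecessor
#2=e depends on [0:e]
#3=e depends on [2:e]
#4=e depends on [3:e]
#5=o depends on [1:o]
#6=o depends on [5:o]
#7=o depends on [6:o]
#8=o depends on [7:o]
sources: [0:e, 1:o]
N(rest) = Σ N(rest − s) over sources s of rest; N(one piece) = 1:
  size 1 → [4]=1  [8]=1
  size 2 → [3,4]=1  [4,8]=2  [7,8]=1
  size 3 → [2,3,4]=1  [3,4,8]=3  [4,7,8]=3  [6,7,8]=1
  size 4 → [0,2,3,4]=1  [2,3,4,8]=4  [3,4,7,8]=6  [4,6,7,8]=4  [5,6,7,8]=1
  size 5 → [0,2,3,4,8]=5  [1,5,6,7,8]=1  [2,3,4,7,8]=10  [3,4,6,7,8]=10  [4,5,6,7,8]=5
  size 6 → [0,2,3,4,7,8]=15  [1,4,5,6,7,8]=6  [2,3,4,6,7,8]=20  [3,4,5,6,7,8]=15
  size 7 → [0,2,3,4,6,7,8]=35  [1,3,4,5,6,7,8]=21  [2,3,4,5,6,7,8]=35
  first=0(e) contributes 56
  first=1(o) contributes 70
|[w]| = 126

126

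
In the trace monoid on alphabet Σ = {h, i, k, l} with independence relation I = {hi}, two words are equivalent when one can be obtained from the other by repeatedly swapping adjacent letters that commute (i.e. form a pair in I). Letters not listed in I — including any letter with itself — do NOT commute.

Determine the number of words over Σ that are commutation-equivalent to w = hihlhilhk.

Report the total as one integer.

6

piece 0:h — minimal
piece 1:i — minimal
piece 2:h rests on {0:h}
piece 3:l rests on {1:i, 2:h}
piece 4:h rests on {3:l}
piece 5:i rests on {3:l}
piece 6:l rests on {4:h, 5:i}
piece 7:h rests on {6:l}
piece 8:k rests on {7:h}
minimal pieces: {0:h, 1:i}
ways to finish when only these pieces remain (= sum over removing one remaining piece with nothing left below it):
  1 left: {8}→1
  2 left: {7,8}→1
  3 left: {6,7,8}→1
  4 left: {4,6,7,8}→1  {5,6,7,8}→1
  5 left: {4,5,6,7,8}→2
  6 left: {3,4,5,6,7,8}→2
  7 left: {1,3,4,5,6,7,8}→2  {2,3,4,5,6,7,8}→2
  placing 0:h first → 4 extensions
  placing 1:i first → 2 extensions
total linear extensions = 6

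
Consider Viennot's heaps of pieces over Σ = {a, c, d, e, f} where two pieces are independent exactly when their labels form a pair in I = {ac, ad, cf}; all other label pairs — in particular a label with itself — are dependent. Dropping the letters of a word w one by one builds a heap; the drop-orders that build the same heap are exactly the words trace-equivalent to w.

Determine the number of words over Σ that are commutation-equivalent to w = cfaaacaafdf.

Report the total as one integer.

36

#0=c has no predecessor
#1=f has no predecessor
#2=a depends on [1:f]
#3=a depends on [2:a]
#4=a depends on [3:a]
#5=c depends on [0:c]
#6=a depends on [4:a]
#7=a depends on [6:a]
#8=f depends on [7:a]
#9=d depends on [5:c, 8:f]
#10=f depends on [9:d]
sources: [0:c, 1:f]
N(rest) = Σ N(rest − s) over sources s of rest; N(one piece) = 1:
  size 1 → [10]=1
  size 2 → [9,10]=1
  size 3 → [5,9,10]=1  [8,9,10]=1
  size 4 → [0,5,9,10]=1  [5,8,9,10]=2  [7,8,9,10]=1
  size 5 → [0,5,8,9,10]=3  [5,7,8,9,10]=3  [6,7,8,9,10]=1
  size 6 → [0,5,7,8,9,10]=6  [4,6,7,8,9,10]=1  [5,6,7,8,9,10]=4
  size 7 → [0,5,6,7,8,9,10]=10  [3,4,6,7,8,9,10]=1  [4,5,6,7,8,9,10]=5
  size 8 → [0,4,5,6,7,8,9,10]=15  [2,3,4,6,7,8,9,10]=1  [3,4,5,6,7,8,9,10]=6
  size 9 → [0,3,4,5,6,7,8,9,10]=21  [1,2,3,4,6,7,8,9,10]=1  [2,3,4,5,6,7,8,9,10]=7
  first=0(c) contributes 8
  first=1(f) contributes 28
|[w]| = 36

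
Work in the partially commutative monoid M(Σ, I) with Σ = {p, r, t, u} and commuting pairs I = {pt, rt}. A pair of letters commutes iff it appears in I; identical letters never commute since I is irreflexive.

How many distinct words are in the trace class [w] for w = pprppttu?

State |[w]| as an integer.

drop 0:p onto floor
drop 1:p onto {0:p}
drop 2:r onto {1:p}
drop 3:p onto {2:r}
drop 4:p onto {3:p}
drop 5:t onto floor
drop 6:t onto {5:t}
drop 7:u onto {4:p, 6:t}
ground layer = {0:p, 5:t}
drop-orders for the pieces not yet dropped (sum over which currently-grounded one goes next):
  1 to go: {7} 1
  2 to go: {4,7} 1  {6,7} 1
  3 to go: {3,4,7} 1  {4,6,7} 2  {5,6,7} 1
  4 to go: {2,3,4,7} 1  {3,4,6,7} 3  {4,5,6,7} 3
  5 to go: {1,2,3,4,7} 1  {2,3,4,6,7} 4  {3,4,5,6,7} 6
  6 to go: {0,1,2,3,4,7} 1  {1,2,3,4,6,7} 5  {2,3,4,5,6,7} 10
  if 0:p drops first: 15 orders
  if 5:t drops first: 6 orders
heap linearizations: 21

21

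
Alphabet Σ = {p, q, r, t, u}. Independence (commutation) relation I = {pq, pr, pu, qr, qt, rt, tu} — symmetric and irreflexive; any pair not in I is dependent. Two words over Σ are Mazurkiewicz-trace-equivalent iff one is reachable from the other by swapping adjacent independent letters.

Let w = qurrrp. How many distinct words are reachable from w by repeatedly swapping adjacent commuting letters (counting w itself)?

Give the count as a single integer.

6

#0=q has no predecessor
#1=u depends on [0:q]
#2=r depends on [1:u]
#3=r depends on [2:r]
#4=r depends on [3:r]
#5=p has no predecessor
sources: [0:q, 5:p]
N(rest) = Σ N(rest − s) over sources s of rest; N(one piece) = 1:
  size 1 → [4]=1  [5]=1
  size 2 → [3,4]=1  [4,5]=2
  size 3 → [2,3,4]=1  [3,4,5]=3
  size 4 → [1,2,3,4]=1  [2,3,4,5]=4
  first=0(q) contributes 5
  first=5(p) contributes 1
|[w]| = 6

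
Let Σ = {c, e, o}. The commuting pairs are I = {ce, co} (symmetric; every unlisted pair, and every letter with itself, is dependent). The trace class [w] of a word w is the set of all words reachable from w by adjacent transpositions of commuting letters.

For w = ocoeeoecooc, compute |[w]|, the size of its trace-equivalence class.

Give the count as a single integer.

165

#0=o has no predecessor
#1=c has no predecessor
#2=o depends on [0:o]
#3=e depends on [2:o]
#4=e depends on [3:e]
#5=o depends on [4:e]
#6=e depends on [5:o]
#7=c depends on [1:c]
#8=o depends on [6:e]
#9=o depends on [8:o]
#10=c depends on [7:c]
sources: [0:o, 1:c]
N(rest) = Σ N(rest − s) over sources s of rest; N(one piece) = 1:
  size 1 → [9]=1  [10]=1
  size 2 → [7,10]=1  [8,9]=1  [9,10]=2
  size 3 → [1,7,10]=1  [6,8,9]=1  [7,9,10]=3  [8,9,10]=3
  size 4 → [1,7,9,10]=4  [5,6,8,9]=1  [6,8,9,10]=4  [7,8,9,10]=6
  size 5 → [1,7,8,9,10]=10  [4,5,6,8,9]=1  [5,6,8,9,10]=5  [6,7,8,9,10]=10
  size 6 → [1,6,7,8,9,10]=20  [3,4,5,6,8,9]=1  [4,5,6,8,9,10]=6  [5,6,7,8,9,10]=15
  size 7 → [1,5,6,7,8,9,10]=35  [2,3,4,5,6,8,9]=1  [3,4,5,6,8,9,10]=7  [4,5,6,7,8,9,10]=21
  size 8 → [0,2,3,4,5,6,8,9]=1  [1,4,5,6,7,8,9,10]=56  [2,3,4,5,6,8,9,10]=8  [3,4,5,6,7,8,9,10]=28
  size 9 → [0,2,3,4,5,6,8,9,10]=9  [1,3,4,5,6,7,8,9,10]=84  [2,3,4,5,6,7,8,9,10]=36
  first=0(o) contributes 120
  first=1(c) contributes 45
|[w]| = 165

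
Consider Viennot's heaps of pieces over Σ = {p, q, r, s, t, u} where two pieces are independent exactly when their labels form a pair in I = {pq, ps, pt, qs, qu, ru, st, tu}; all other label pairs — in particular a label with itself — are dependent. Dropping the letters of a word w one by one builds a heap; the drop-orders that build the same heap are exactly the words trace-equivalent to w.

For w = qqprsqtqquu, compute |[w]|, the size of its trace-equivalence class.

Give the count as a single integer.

piece 0:q — minimal
piece 1:q rests on {0:q}
piece 2:p — minimal
piece 3:r rests on {1:q, 2:p}
piece 4:s rests on {3:r}
piece 5:q rests on {3:r}
piece 6:t rests on {5:q}
piece 7:q rests on {6:t}
piece 8:q rests on {7:q}
piece 9:u rests on {4:s}
piece 10:u rests on {9:u}
minimal pieces: {0:q, 2:p}
ways to finish when only these pieces remain (= sum over removing one remaining piece with nothing left below it):
  1 left: {8}→1  {10}→1
  2 left: {7,8}→1  {8,10}→2  {9,10}→1
  3 left: {4,9,10}→1  {6,7,8}→1  {7,8,10}→3  {8,9,10}→3
  4 left: {4,8,9,10}→4  {5,6,7,8}→1  {6,7,8,10}→4  {7,8,9,10}→6
  5 left: {4,7,8,9,10}→10  {5,6,7,8,10}→5  {6,7,8,9,10}→10
  6 left: {4,6,7,8,9,10}→20  {5,6,7,8,9,10}→15
  7 left: {4,5,6,7,8,9,10}→35
  8 left: {3,4,5,6,7,8,9,10}→35
  9 left: {1,3,4,5,6,7,8,9,10}→35  {2,3,4,5,6,7,8,9,10}→35
  placing 0:q first → 70 extensions
  placing 2:p first → 35 extensions
total linear extensions = 105

105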